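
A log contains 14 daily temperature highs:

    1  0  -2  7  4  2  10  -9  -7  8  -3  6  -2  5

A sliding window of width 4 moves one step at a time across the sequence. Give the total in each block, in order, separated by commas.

6, 9, 11, 23, 7, -4, 2, -11, 4, 9, 6

[1, 0, -2, 7] → sum 6
[0, -2, 7, 4] → sum 9
[-2, 7, 4, 2] → sum 11
[7, 4, 2, 10] → sum 23
[4, 2, 10, -9] → sum 7
[2, 10, -9, -7] → sum -4
[10, -9, -7, 8] → sum 2
[-9, -7, 8, -3] → sum -11
[-7, 8, -3, 6] → sum 4
[8, -3, 6, -2] → sum 9
[-3, 6, -2, 5] → sum 6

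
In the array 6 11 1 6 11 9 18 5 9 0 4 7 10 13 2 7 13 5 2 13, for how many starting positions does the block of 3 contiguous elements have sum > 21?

6 11 1 → sum 18
11 1 6 → sum 18
1 6 11 → sum 18
6 11 9 → sum 26  > 21 ✓
11 9 18 → sum 38  > 21 ✓
9 18 5 → sum 32  > 21 ✓
18 5 9 → sum 32  > 21 ✓
5 9 0 → sum 14
9 0 4 → sum 13
0 4 7 → sum 11
4 7 10 → sum 21
7 10 13 → sum 30  > 21 ✓
10 13 2 → sum 25  > 21 ✓
13 2 7 → sum 22  > 21 ✓
2 7 13 → sum 22  > 21 ✓
7 13 5 → sum 25  > 21 ✓
13 5 2 → sum 20
5 2 13 → sum 20
9 windows satisfy the condition.

9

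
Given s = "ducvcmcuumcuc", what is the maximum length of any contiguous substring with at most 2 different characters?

add d: window [d] (1 distinct), len 1
add u: window [d, u] (2 distinct), len 2
add c: window [u, c] (2 distinct), len 2
add v: window [c, v] (2 distinct), len 2
add c: window [c, v, c] (2 distinct), len 3
add m: window [c, m] (2 distinct), len 2
add c: window [c, m, c] (2 distinct), len 3
add u: window [c, u] (2 distinct), len 2
add u: window [c, u, u] (2 distinct), len 3
add m: window [u, u, m] (2 distinct), len 3
add c: window [m, c] (2 distinct), len 2
add u: window [c, u] (2 distinct), len 2
add c: window [c, u, c] (2 distinct), len 3
Longest length with ≤2 distinct: 3.

3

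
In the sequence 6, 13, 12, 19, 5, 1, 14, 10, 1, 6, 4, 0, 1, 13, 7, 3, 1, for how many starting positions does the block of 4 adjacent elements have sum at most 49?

13

[6, 13, 12, 19] → sum 50
[13, 12, 19, 5] → sum 49  ≤ 49 ✓
[12, 19, 5, 1] → sum 37  ≤ 49 ✓
[19, 5, 1, 14] → sum 39  ≤ 49 ✓
[5, 1, 14, 10] → sum 30  ≤ 49 ✓
[1, 14, 10, 1] → sum 26  ≤ 49 ✓
[14, 10, 1, 6] → sum 31  ≤ 49 ✓
[10, 1, 6, 4] → sum 21  ≤ 49 ✓
[1, 6, 4, 0] → sum 11  ≤ 49 ✓
[6, 4, 0, 1] → sum 11  ≤ 49 ✓
[4, 0, 1, 13] → sum 18  ≤ 49 ✓
[0, 1, 13, 7] → sum 21  ≤ 49 ✓
[1, 13, 7, 3] → sum 24  ≤ 49 ✓
[13, 7, 3, 1] → sum 24  ≤ 49 ✓
13 windows satisfy the condition.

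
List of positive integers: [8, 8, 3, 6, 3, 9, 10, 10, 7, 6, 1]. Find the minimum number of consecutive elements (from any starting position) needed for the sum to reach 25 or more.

add 8: running sum 8 < 25
add 8: running sum 16 < 25
add 3: running sum 19 < 25
end 3: [8, 8, 3, 6] sum 25, len 4
end 4: [8, 8, 3, 6, 3] sum 28, len 5
end 5: [8, 3, 6, 3, 9] sum 29, len 5
end 6: [6, 3, 9, 10] sum 28, len 4
end 7: [9, 10, 10] sum 29, len 3
end 8: [10, 10, 7] sum 27, len 3
end 9: [10, 10, 7, 6] sum 33, len 4
end 10: [10, 10, 7, 6, 1] sum 34, len 5
Shortest qualifying length: 3.

3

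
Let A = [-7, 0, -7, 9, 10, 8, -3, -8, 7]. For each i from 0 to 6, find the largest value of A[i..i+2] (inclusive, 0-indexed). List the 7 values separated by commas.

Sliding a size-3 window across the 9 values:
[-7, 0, -7] → max 0
[0, -7, 9] → max 9
[-7, 9, 10] → max 10
[9, 10, 8] → max 10
[10, 8, -3] → max 10
[8, -3, -8] → max 8
[-3, -8, 7] → max 7

0, 9, 10, 10, 10, 8, 7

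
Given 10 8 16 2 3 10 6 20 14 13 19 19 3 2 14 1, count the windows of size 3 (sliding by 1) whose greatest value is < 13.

(10, 8, 16) → max 16
(8, 16, 2) → max 16
(16, 2, 3) → max 16
(2, 3, 10) → max 10  < 13 ✓
(3, 10, 6) → max 10  < 13 ✓
(10, 6, 20) → max 20
(6, 20, 14) → max 20
(20, 14, 13) → max 20
(14, 13, 19) → max 19
(13, 19, 19) → max 19
(19, 19, 3) → max 19
(19, 3, 2) → max 19
(3, 2, 14) → max 14
(2, 14, 1) → max 14
2 windows satisfy the condition.

2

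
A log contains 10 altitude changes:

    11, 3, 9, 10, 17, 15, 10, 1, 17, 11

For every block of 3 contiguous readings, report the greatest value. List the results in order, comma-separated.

11 3 9 → max 11
3 9 10 → max 10
9 10 17 → max 17
10 17 15 → max 17
17 15 10 → max 17
15 10 1 → max 15
10 1 17 → max 17
1 17 11 → max 17

11, 10, 17, 17, 17, 15, 17, 17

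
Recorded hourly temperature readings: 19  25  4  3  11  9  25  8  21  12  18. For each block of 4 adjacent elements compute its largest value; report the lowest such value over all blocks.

[19, 25, 4, 3] → max 25
[25, 4, 3, 11] → max 25
[4, 3, 11, 9] → max 11
[3, 11, 9, 25] → max 25
[11, 9, 25, 8] → max 25
[9, 25, 8, 21] → max 25
[25, 8, 21, 12] → max 25
[8, 21, 12, 18] → max 21
Lowest of these is 11.

11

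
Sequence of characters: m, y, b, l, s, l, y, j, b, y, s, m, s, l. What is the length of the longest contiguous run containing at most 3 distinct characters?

Extend right; when distinct count exceeds 3, shrink from the left:
[m] 1 distinct, len 1
[m, y] 2 distinct, len 2
[m, y, b] 3 distinct, len 3
[y, b, l] 3 distinct, len 3
[b, l, s] 3 distinct, len 3
[b, l, s, l] 3 distinct, len 4
[l, s, l, y] 3 distinct, len 4
[l, y, j] 3 distinct, len 3
[y, j, b] 3 distinct, len 3
[y, j, b, y] 3 distinct, len 4
[b, y, s] 3 distinct, len 3
[y, s, m] 3 distinct, len 3
[y, s, m, s] 3 distinct, len 4
[s, m, s, l] 3 distinct, len 4
Longest length with ≤3 distinct: 4.

4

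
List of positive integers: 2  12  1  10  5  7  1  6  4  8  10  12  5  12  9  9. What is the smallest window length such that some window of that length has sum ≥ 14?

2

add 2: running sum 2 < 14
end 1: [2, 12] sum 14, len 2
end 2: [2, 12, 1] sum 15, len 3
end 3: [12, 1, 10] sum 23, len 3
end 4: [10, 5] sum 15, len 2
end 5: [10, 5, 7] sum 22, len 3
end 6: [10, 5, 7, 1] sum 23, len 4
end 7: [7, 1, 6] sum 14, len 3
end 8: [7, 1, 6, 4] sum 18, len 4
end 9: [6, 4, 8] sum 18, len 3
end 10: [8, 10] sum 18, len 2
end 11: [10, 12] sum 22, len 2
end 12: [12, 5] sum 17, len 2
end 13: [5, 12] sum 17, len 2
end 14: [12, 9] sum 21, len 2
end 15: [9, 9] sum 18, len 2
Shortest qualifying length: 2.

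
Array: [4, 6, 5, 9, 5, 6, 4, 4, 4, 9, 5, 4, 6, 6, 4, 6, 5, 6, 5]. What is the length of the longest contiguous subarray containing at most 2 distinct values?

5

Extend right; when distinct count exceeds 2, shrink from the left:
[4] 1 distinct, len 1
[4, 6] 2 distinct, len 2
[6, 5] 2 distinct, len 2
[5, 9] 2 distinct, len 2
[5, 9, 5] 2 distinct, len 3
[5, 6] 2 distinct, len 2
[6, 4] 2 distinct, len 2
[6, 4, 4] 2 distinct, len 3
[6, 4, 4, 4] 2 distinct, len 4
[4, 4, 4, 9] 2 distinct, len 4
[9, 5] 2 distinct, len 2
[5, 4] 2 distinct, len 2
[4, 6] 2 distinct, len 2
[4, 6, 6] 2 distinct, len 3
[4, 6, 6, 4] 2 distinct, len 4
[4, 6, 6, 4, 6] 2 distinct, len 5
[6, 5] 2 distinct, len 2
[6, 5, 6] 2 distinct, len 3
[6, 5, 6, 5] 2 distinct, len 4
Longest length with ≤2 distinct: 5.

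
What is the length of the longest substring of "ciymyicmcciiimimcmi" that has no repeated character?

add c: [c] len 1
add i: [c, i] len 2
add y: [c, i, y] len 3
add m: [c, i, y, m] len 4
add y (repeat y, move left end past it): [m, y] len 2
add i: [m, y, i] len 3
add c: [m, y, i, c] len 4
add m (repeat m, move left end past it): [y, i, c, m] len 4
add c (repeat c, move left end past it): [m, c] len 2
add c (repeat c, move left end past it): [c] len 1
add i: [c, i] len 2
add i (repeat i, move left end past it): [i] len 1
add i (repeat i, move left end past it): [i] len 1
add m: [i, m] len 2
add i (repeat i, move left end past it): [m, i] len 2
add m (repeat m, move left end past it): [i, m] len 2
add c: [i, m, c] len 3
add m (repeat m, move left end past it): [c, m] len 2
add i: [c, m, i] len 3
Longest all-distinct length: 4.

4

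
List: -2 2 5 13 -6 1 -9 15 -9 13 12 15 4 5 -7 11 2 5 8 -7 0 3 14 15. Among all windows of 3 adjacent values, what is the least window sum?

[-2, 2, 5] → sum 5
[2, 5, 13] → sum 20
[5, 13, -6] → sum 12
[13, -6, 1] → sum 8
[-6, 1, -9] → sum -14
[1, -9, 15] → sum 7
[-9, 15, -9] → sum -3
[15, -9, 13] → sum 19
[-9, 13, 12] → sum 16
[13, 12, 15] → sum 40
[12, 15, 4] → sum 31
[15, 4, 5] → sum 24
[4, 5, -7] → sum 2
[5, -7, 11] → sum 9
[-7, 11, 2] → sum 6
[11, 2, 5] → sum 18
[2, 5, 8] → sum 15
[5, 8, -7] → sum 6
[8, -7, 0] → sum 1
[-7, 0, 3] → sum -4
[0, 3, 14] → sum 17
[3, 14, 15] → sum 32
Least of these is -14.

-14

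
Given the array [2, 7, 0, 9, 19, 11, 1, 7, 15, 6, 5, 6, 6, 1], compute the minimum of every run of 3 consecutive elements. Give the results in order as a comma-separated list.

Sliding a size-3 window across the 14 values:
[2, 7, 0] → min 0
[7, 0, 9] → min 0
[0, 9, 19] → min 0
[9, 19, 11] → min 9
[19, 11, 1] → min 1
[11, 1, 7] → min 1
[1, 7, 15] → min 1
[7, 15, 6] → min 6
[15, 6, 5] → min 5
[6, 5, 6] → min 5
[5, 6, 6] → min 5
[6, 6, 1] → min 1

0, 0, 0, 9, 1, 1, 1, 6, 5, 5, 5, 1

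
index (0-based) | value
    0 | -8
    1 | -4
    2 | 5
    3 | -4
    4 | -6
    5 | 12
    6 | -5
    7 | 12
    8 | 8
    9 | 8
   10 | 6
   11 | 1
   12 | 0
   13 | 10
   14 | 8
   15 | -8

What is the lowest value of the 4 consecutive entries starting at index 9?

0

Elements at indices 9..12: 8, 6, 1, 0
min(8, 6, 1, 0) = 0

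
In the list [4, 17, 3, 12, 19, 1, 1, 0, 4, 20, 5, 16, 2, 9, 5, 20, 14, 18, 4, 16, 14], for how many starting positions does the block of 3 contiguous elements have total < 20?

3

(4, 17, 3) → sum 24
(17, 3, 12) → sum 32
(3, 12, 19) → sum 34
(12, 19, 1) → sum 32
(19, 1, 1) → sum 21
(1, 1, 0) → sum 2  < 20 ✓
(1, 0, 4) → sum 5  < 20 ✓
(0, 4, 20) → sum 24
(4, 20, 5) → sum 29
(20, 5, 16) → sum 41
(5, 16, 2) → sum 23
(16, 2, 9) → sum 27
(2, 9, 5) → sum 16  < 20 ✓
(9, 5, 20) → sum 34
(5, 20, 14) → sum 39
(20, 14, 18) → sum 52
(14, 18, 4) → sum 36
(18, 4, 16) → sum 38
(4, 16, 14) → sum 34
3 windows satisfy the condition.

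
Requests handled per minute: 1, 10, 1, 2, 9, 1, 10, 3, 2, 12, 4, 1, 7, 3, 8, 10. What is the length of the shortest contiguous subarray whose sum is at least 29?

add 1: running sum 1 < 29
add 10: running sum 11 < 29
add 1: running sum 12 < 29
add 2: running sum 14 < 29
add 9: running sum 23 < 29
add 1: running sum 24 < 29
end 6: [10, 1, 2, 9, 1, 10] sum 33, len 6
end 7: [10, 1, 2, 9, 1, 10, 3] sum 36, len 7
end 8: [10, 1, 2, 9, 1, 10, 3, 2] sum 38, len 8
end 9: [9, 1, 10, 3, 2, 12] sum 37, len 6
end 10: [10, 3, 2, 12, 4] sum 31, len 5
end 11: [10, 3, 2, 12, 4, 1] sum 32, len 6
end 12: [3, 2, 12, 4, 1, 7] sum 29, len 6
end 13: [2, 12, 4, 1, 7, 3] sum 29, len 6
end 14: [12, 4, 1, 7, 3, 8] sum 35, len 6
end 15: [1, 7, 3, 8, 10] sum 29, len 5
Shortest qualifying length: 5.

5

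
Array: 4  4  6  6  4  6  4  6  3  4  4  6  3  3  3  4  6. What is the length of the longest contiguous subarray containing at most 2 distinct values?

[4] 1 distinct, len 1
[4, 4] 1 distinct, len 2
[4, 4, 6] 2 distinct, len 3
[4, 4, 6, 6] 2 distinct, len 4
[4, 4, 6, 6, 4] 2 distinct, len 5
[4, 4, 6, 6, 4, 6] 2 distinct, len 6
[4, 4, 6, 6, 4, 6, 4] 2 distinct, len 7
[4, 4, 6, 6, 4, 6, 4, 6] 2 distinct, len 8
[6, 3] 2 distinct, len 2
[3, 4] 2 distinct, len 2
[3, 4, 4] 2 distinct, len 3
[4, 4, 6] 2 distinct, len 3
[6, 3] 2 distinct, len 2
[6, 3, 3] 2 distinct, len 3
[6, 3, 3, 3] 2 distinct, len 4
[3, 3, 3, 4] 2 distinct, len 4
[4, 6] 2 distinct, len 2
Longest length with ≤2 distinct: 8.

8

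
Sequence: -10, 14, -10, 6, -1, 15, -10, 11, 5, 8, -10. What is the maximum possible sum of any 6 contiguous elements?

Window sums for each of the 6 positions:
-10 14 -10 6 -1 15 → sum 14
14 -10 6 -1 15 -10 → sum 14
-10 6 -1 15 -10 11 → sum 11
6 -1 15 -10 11 5 → sum 26
-1 15 -10 11 5 8 → sum 28
15 -10 11 5 8 -10 → sum 19
Maximum of these is 28.

28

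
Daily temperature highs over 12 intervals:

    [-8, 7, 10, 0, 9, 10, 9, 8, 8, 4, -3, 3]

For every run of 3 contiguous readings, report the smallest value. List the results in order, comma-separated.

-8, 0, 0, 0, 9, 8, 8, 4, -3, -3

-8 7 10 → min -8
7 10 0 → min 0
10 0 9 → min 0
0 9 10 → min 0
9 10 9 → min 9
10 9 8 → min 8
9 8 8 → min 8
8 8 4 → min 4
8 4 -3 → min -3
4 -3 3 → min -3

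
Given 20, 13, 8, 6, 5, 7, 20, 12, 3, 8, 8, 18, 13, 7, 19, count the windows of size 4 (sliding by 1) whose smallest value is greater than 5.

(20, 13, 8, 6) → min 6  > 5 ✓
(13, 8, 6, 5) → min 5
(8, 6, 5, 7) → min 5
(6, 5, 7, 20) → min 5
(5, 7, 20, 12) → min 5
(7, 20, 12, 3) → min 3
(20, 12, 3, 8) → min 3
(12, 3, 8, 8) → min 3
(3, 8, 8, 18) → min 3
(8, 8, 18, 13) → min 8  > 5 ✓
(8, 18, 13, 7) → min 7  > 5 ✓
(18, 13, 7, 19) → min 7  > 5 ✓
4 windows satisfy the condition.

4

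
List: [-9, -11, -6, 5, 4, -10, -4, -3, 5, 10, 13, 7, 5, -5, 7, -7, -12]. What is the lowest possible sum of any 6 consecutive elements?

-9 -11 -6 5 4 -10 → sum -27
-11 -6 5 4 -10 -4 → sum -22
-6 5 4 -10 -4 -3 → sum -14
5 4 -10 -4 -3 5 → sum -3
4 -10 -4 -3 5 10 → sum 2
-10 -4 -3 5 10 13 → sum 11
-4 -3 5 10 13 7 → sum 28
-3 5 10 13 7 5 → sum 37
5 10 13 7 5 -5 → sum 35
10 13 7 5 -5 7 → sum 37
13 7 5 -5 7 -7 → sum 20
7 5 -5 7 -7 -12 → sum -5
Lowest of these is -27.

-27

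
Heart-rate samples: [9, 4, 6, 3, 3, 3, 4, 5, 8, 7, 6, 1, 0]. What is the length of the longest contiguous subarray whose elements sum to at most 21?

5

add 9: [9] sum 9, len 1
add 4: [9, 4] sum 13, len 2
add 6: [9, 4, 6] sum 19, len 3
add 3: [4, 6, 3] sum 13, len 3
add 3: [4, 6, 3, 3] sum 16, len 4
add 3: [4, 6, 3, 3, 3] sum 19, len 5
add 4: [6, 3, 3, 3, 4] sum 19, len 5
add 5: [3, 3, 3, 4, 5] sum 18, len 5
add 8: [3, 4, 5, 8] sum 20, len 4
add 7: [5, 8, 7] sum 20, len 3
add 6: [8, 7, 6] sum 21, len 3
add 1: [7, 6, 1] sum 14, len 3
add 0: [7, 6, 1, 0] sum 14, len 4
Longest length seen: 5.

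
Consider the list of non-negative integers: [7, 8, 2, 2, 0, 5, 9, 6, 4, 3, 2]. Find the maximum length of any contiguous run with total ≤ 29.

→ 7: sum 7, len 1
→ 8: sum 15, len 2
→ 2: sum 17, len 3
→ 2: sum 19, len 4
→ 0: sum 19, len 5
→ 5: sum 24, len 6
→ 9 (dropped 7): sum 26, len 6
→ 6 (dropped 8): sum 24, len 6
→ 4: sum 28, len 7
→ 3 (dropped 2): sum 29, len 7
→ 2 (dropped 2): sum 29, len 7
Longest length seen: 7.

7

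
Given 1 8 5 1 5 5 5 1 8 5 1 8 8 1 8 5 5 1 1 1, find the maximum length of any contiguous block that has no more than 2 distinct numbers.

add 1: window [1] (1 distinct), len 1
add 8: window [1, 8] (2 distinct), len 2
add 5: window [8, 5] (2 distinct), len 2
add 1: window [5, 1] (2 distinct), len 2
add 5: window [5, 1, 5] (2 distinct), len 3
add 5: window [5, 1, 5, 5] (2 distinct), len 4
add 5: window [5, 1, 5, 5, 5] (2 distinct), len 5
add 1: window [5, 1, 5, 5, 5, 1] (2 distinct), len 6
add 8: window [1, 8] (2 distinct), len 2
add 5: window [8, 5] (2 distinct), len 2
add 1: window [5, 1] (2 distinct), len 2
add 8: window [1, 8] (2 distinct), len 2
add 8: window [1, 8, 8] (2 distinct), len 3
add 1: window [1, 8, 8, 1] (2 distinct), len 4
add 8: window [1, 8, 8, 1, 8] (2 distinct), len 5
add 5: window [8, 5] (2 distinct), len 2
add 5: window [8, 5, 5] (2 distinct), len 3
add 1: window [5, 5, 1] (2 distinct), len 3
add 1: window [5, 5, 1, 1] (2 distinct), len 4
add 1: window [5, 5, 1, 1, 1] (2 distinct), len 5
Longest length with ≤2 distinct: 6.

6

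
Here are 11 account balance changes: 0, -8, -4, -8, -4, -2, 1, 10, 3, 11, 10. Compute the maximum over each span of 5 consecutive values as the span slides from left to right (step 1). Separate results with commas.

0 -8 -4 -8 -4 → max 0
-8 -4 -8 -4 -2 → max -2
-4 -8 -4 -2 1 → max 1
-8 -4 -2 1 10 → max 10
-4 -2 1 10 3 → max 10
-2 1 10 3 11 → max 11
1 10 3 11 10 → max 11

0, -2, 1, 10, 10, 11, 11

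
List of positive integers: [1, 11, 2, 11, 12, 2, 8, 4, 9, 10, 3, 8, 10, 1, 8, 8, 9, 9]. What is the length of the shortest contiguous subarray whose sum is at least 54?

7

Extend right; whenever the sum reaches 54, record the length and shrink from the left:
add 1: running sum 1 < 54
add 11: running sum 12 < 54
add 2: running sum 14 < 54
add 11: running sum 25 < 54
add 12: running sum 37 < 54
add 2: running sum 39 < 54
add 8: running sum 47 < 54
add 4: running sum 51 < 54
add 9: shortest ending here [11, 2, 11, 12, 2, 8, 4, 9] sum 59, len 8
add 10: shortest ending here [11, 12, 2, 8, 4, 9, 10] sum 56, len 7
add 3: shortest ending here [11, 12, 2, 8, 4, 9, 10, 3] sum 59, len 8
add 8: shortest ending here [12, 2, 8, 4, 9, 10, 3, 8] sum 56, len 8
add 10: shortest ending here [2, 8, 4, 9, 10, 3, 8, 10] sum 54, len 8
add 1: shortest ending here [2, 8, 4, 9, 10, 3, 8, 10, 1] sum 55, len 9
add 8: shortest ending here [8, 4, 9, 10, 3, 8, 10, 1, 8] sum 61, len 9
add 8: shortest ending here [9, 10, 3, 8, 10, 1, 8, 8] sum 57, len 8
add 9: shortest ending here [10, 3, 8, 10, 1, 8, 8, 9] sum 57, len 8
add 9: shortest ending here [3, 8, 10, 1, 8, 8, 9, 9] sum 56, len 8
Shortest qualifying length: 7.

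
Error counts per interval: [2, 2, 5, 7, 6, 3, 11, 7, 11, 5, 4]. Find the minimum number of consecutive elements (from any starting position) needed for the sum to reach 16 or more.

2

Extend right; whenever the sum reaches 16, record the length and shrink from the left:
add 2: running sum 2 < 16
add 2: running sum 4 < 16
add 5: running sum 9 < 16
add 7: shortest ending here [2, 2, 5, 7] sum 16, len 4
add 6: shortest ending here [5, 7, 6] sum 18, len 3
add 3: shortest ending here [7, 6, 3] sum 16, len 3
add 11: shortest ending here [6, 3, 11] sum 20, len 3
add 7: shortest ending here [11, 7] sum 18, len 2
add 11: shortest ending here [7, 11] sum 18, len 2
add 5: shortest ending here [11, 5] sum 16, len 2
add 4: shortest ending here [11, 5, 4] sum 20, len 3
Shortest qualifying length: 2.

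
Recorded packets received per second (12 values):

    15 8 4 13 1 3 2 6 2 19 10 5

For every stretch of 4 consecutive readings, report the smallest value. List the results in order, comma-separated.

4, 1, 1, 1, 1, 2, 2, 2, 2

Sliding a size-4 window across the 12 values:
15 8 4 13 → min 4
8 4 13 1 → min 1
4 13 1 3 → min 1
13 1 3 2 → min 1
1 3 2 6 → min 1
3 2 6 2 → min 2
2 6 2 19 → min 2
6 2 19 10 → min 2
2 19 10 5 → min 2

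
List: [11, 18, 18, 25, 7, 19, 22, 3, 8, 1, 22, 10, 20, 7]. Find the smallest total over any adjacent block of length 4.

34

Each size-4 window and its sum:
[11, 18, 18, 25] → sum 72
[18, 18, 25, 7] → sum 68
[18, 25, 7, 19] → sum 69
[25, 7, 19, 22] → sum 73
[7, 19, 22, 3] → sum 51
[19, 22, 3, 8] → sum 52
[22, 3, 8, 1] → sum 34
[3, 8, 1, 22] → sum 34
[8, 1, 22, 10] → sum 41
[1, 22, 10, 20] → sum 53
[22, 10, 20, 7] → sum 59
Smallest of these is 34.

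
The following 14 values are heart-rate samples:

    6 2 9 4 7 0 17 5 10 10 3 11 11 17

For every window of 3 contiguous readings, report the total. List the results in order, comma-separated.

(6, 2, 9) → sum 17
(2, 9, 4) → sum 15
(9, 4, 7) → sum 20
(4, 7, 0) → sum 11
(7, 0, 17) → sum 24
(0, 17, 5) → sum 22
(17, 5, 10) → sum 32
(5, 10, 10) → sum 25
(10, 10, 3) → sum 23
(10, 3, 11) → sum 24
(3, 11, 11) → sum 25
(11, 11, 17) → sum 39

17, 15, 20, 11, 24, 22, 32, 25, 23, 24, 25, 39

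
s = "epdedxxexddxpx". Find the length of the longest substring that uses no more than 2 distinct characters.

4

[e] 1 distinct, len 1
[e, p] 2 distinct, len 2
[p, d] 2 distinct, len 2
[d, e] 2 distinct, len 2
[d, e, d] 2 distinct, len 3
[d, x] 2 distinct, len 2
[d, x, x] 2 distinct, len 3
[x, x, e] 2 distinct, len 3
[x, x, e, x] 2 distinct, len 4
[x, d] 2 distinct, len 2
[x, d, d] 2 distinct, len 3
[x, d, d, x] 2 distinct, len 4
[x, p] 2 distinct, len 2
[x, p, x] 2 distinct, len 3
Longest length with ≤2 distinct: 4.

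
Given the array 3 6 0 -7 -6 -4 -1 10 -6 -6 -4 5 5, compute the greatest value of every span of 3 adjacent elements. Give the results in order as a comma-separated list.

6, 6, 0, -4, -1, 10, 10, 10, -4, 5, 5

3 6 0 → max 6
6 0 -7 → max 6
0 -7 -6 → max 0
-7 -6 -4 → max -4
-6 -4 -1 → max -1
-4 -1 10 → max 10
-1 10 -6 → max 10
10 -6 -6 → max 10
-6 -6 -4 → max -4
-6 -4 5 → max 5
-4 5 5 → max 5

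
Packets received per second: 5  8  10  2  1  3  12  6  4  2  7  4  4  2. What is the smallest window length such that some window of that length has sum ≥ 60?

11

add 5: running sum 5 < 60
add 8: running sum 13 < 60
add 10: running sum 23 < 60
add 2: running sum 25 < 60
add 1: running sum 26 < 60
add 3: running sum 29 < 60
add 12: running sum 41 < 60
add 6: running sum 47 < 60
add 4: running sum 51 < 60
add 2: running sum 53 < 60
add 7: shortest ending here [5, 8, 10, 2, 1, 3, 12, 6, 4, 2, 7] sum 60, len 11
add 4: shortest ending here [5, 8, 10, 2, 1, 3, 12, 6, 4, 2, 7, 4] sum 64, len 12
add 4: shortest ending here [8, 10, 2, 1, 3, 12, 6, 4, 2, 7, 4, 4] sum 63, len 12
add 2: shortest ending here [8, 10, 2, 1, 3, 12, 6, 4, 2, 7, 4, 4, 2] sum 65, len 13
Shortest qualifying length: 11.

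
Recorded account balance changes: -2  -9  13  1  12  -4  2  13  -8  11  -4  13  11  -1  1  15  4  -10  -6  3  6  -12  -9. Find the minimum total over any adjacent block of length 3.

[-2, -9, 13] → sum 2
[-9, 13, 1] → sum 5
[13, 1, 12] → sum 26
[1, 12, -4] → sum 9
[12, -4, 2] → sum 10
[-4, 2, 13] → sum 11
[2, 13, -8] → sum 7
[13, -8, 11] → sum 16
[-8, 11, -4] → sum -1
[11, -4, 13] → sum 20
[-4, 13, 11] → sum 20
[13, 11, -1] → sum 23
[11, -1, 1] → sum 11
[-1, 1, 15] → sum 15
[1, 15, 4] → sum 20
[15, 4, -10] → sum 9
[4, -10, -6] → sum -12
[-10, -6, 3] → sum -13
[-6, 3, 6] → sum 3
[3, 6, -12] → sum -3
[6, -12, -9] → sum -15
Minimum of these is -15.

-15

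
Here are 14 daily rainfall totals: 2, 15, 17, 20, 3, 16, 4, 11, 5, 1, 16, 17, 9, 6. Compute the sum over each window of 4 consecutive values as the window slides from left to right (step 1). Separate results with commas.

[2, 15, 17, 20] → sum 54
[15, 17, 20, 3] → sum 55
[17, 20, 3, 16] → sum 56
[20, 3, 16, 4] → sum 43
[3, 16, 4, 11] → sum 34
[16, 4, 11, 5] → sum 36
[4, 11, 5, 1] → sum 21
[11, 5, 1, 16] → sum 33
[5, 1, 16, 17] → sum 39
[1, 16, 17, 9] → sum 43
[16, 17, 9, 6] → sum 48

54, 55, 56, 43, 34, 36, 21, 33, 39, 43, 48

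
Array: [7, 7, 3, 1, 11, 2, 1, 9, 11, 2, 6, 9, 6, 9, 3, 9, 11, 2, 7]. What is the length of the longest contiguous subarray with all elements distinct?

5

add 7: [7] len 1
add 7 (repeat 7, move left end past it): [7] len 1
add 3: [7, 3] len 2
add 1: [7, 3, 1] len 3
add 11: [7, 3, 1, 11] len 4
add 2: [7, 3, 1, 11, 2] len 5
add 1 (repeat 1, move left end past it): [11, 2, 1] len 3
add 9: [11, 2, 1, 9] len 4
add 11 (repeat 11, move left end past it): [2, 1, 9, 11] len 4
add 2 (repeat 2, move left end past it): [1, 9, 11, 2] len 4
add 6: [1, 9, 11, 2, 6] len 5
add 9 (repeat 9, move left end past it): [11, 2, 6, 9] len 4
add 6 (repeat 6, move left end past it): [9, 6] len 2
add 9 (repeat 9, move left end past it): [6, 9] len 2
add 3: [6, 9, 3] len 3
add 9 (repeat 9, move left end past it): [3, 9] len 2
add 11: [3, 9, 11] len 3
add 2: [3, 9, 11, 2] len 4
add 7: [3, 9, 11, 2, 7] len 5
Longest all-distinct length: 5.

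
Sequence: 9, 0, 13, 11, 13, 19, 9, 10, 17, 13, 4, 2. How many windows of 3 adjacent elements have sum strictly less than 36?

9 0 13 → sum 22  < 36 ✓
0 13 11 → sum 24  < 36 ✓
13 11 13 → sum 37
11 13 19 → sum 43
13 19 9 → sum 41
19 9 10 → sum 38
9 10 17 → sum 36
10 17 13 → sum 40
17 13 4 → sum 34  < 36 ✓
13 4 2 → sum 19  < 36 ✓
4 windows satisfy the condition.

4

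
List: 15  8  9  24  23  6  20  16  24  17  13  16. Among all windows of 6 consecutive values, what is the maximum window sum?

113

(15, 8, 9, 24, 23, 6) → sum 85
(8, 9, 24, 23, 6, 20) → sum 90
(9, 24, 23, 6, 20, 16) → sum 98
(24, 23, 6, 20, 16, 24) → sum 113
(23, 6, 20, 16, 24, 17) → sum 106
(6, 20, 16, 24, 17, 13) → sum 96
(20, 16, 24, 17, 13, 16) → sum 106
Maximum of these is 113.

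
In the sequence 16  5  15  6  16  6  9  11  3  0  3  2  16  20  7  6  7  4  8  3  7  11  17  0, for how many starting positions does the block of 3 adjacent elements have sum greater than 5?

21

[16, 5, 15] → sum 36  > 5 ✓
[5, 15, 6] → sum 26  > 5 ✓
[15, 6, 16] → sum 37  > 5 ✓
[6, 16, 6] → sum 28  > 5 ✓
[16, 6, 9] → sum 31  > 5 ✓
[6, 9, 11] → sum 26  > 5 ✓
[9, 11, 3] → sum 23  > 5 ✓
[11, 3, 0] → sum 14  > 5 ✓
[3, 0, 3] → sum 6  > 5 ✓
[0, 3, 2] → sum 5
[3, 2, 16] → sum 21  > 5 ✓
[2, 16, 20] → sum 38  > 5 ✓
[16, 20, 7] → sum 43  > 5 ✓
[20, 7, 6] → sum 33  > 5 ✓
[7, 6, 7] → sum 20  > 5 ✓
[6, 7, 4] → sum 17  > 5 ✓
[7, 4, 8] → sum 19  > 5 ✓
[4, 8, 3] → sum 15  > 5 ✓
[8, 3, 7] → sum 18  > 5 ✓
[3, 7, 11] → sum 21  > 5 ✓
[7, 11, 17] → sum 35  > 5 ✓
[11, 17, 0] → sum 28  > 5 ✓
21 windows satisfy the condition.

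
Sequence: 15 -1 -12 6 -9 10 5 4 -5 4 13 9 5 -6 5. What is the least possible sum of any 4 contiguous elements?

Each size-4 window and its sum:
(15, -1, -12, 6) → sum 8
(-1, -12, 6, -9) → sum -16
(-12, 6, -9, 10) → sum -5
(6, -9, 10, 5) → sum 12
(-9, 10, 5, 4) → sum 10
(10, 5, 4, -5) → sum 14
(5, 4, -5, 4) → sum 8
(4, -5, 4, 13) → sum 16
(-5, 4, 13, 9) → sum 21
(4, 13, 9, 5) → sum 31
(13, 9, 5, -6) → sum 21
(9, 5, -6, 5) → sum 13
Least of these is -16.

-16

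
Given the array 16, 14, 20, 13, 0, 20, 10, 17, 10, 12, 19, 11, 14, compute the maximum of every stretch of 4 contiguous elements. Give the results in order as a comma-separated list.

20, 20, 20, 20, 20, 20, 17, 19, 19, 19

[16, 14, 20, 13] → max 20
[14, 20, 13, 0] → max 20
[20, 13, 0, 20] → max 20
[13, 0, 20, 10] → max 20
[0, 20, 10, 17] → max 20
[20, 10, 17, 10] → max 20
[10, 17, 10, 12] → max 17
[17, 10, 12, 19] → max 19
[10, 12, 19, 11] → max 19
[12, 19, 11, 14] → max 19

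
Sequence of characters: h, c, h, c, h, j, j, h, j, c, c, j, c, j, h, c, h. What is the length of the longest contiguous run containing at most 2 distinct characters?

[h] 1 distinct, len 1
[h, c] 2 distinct, len 2
[h, c, h] 2 distinct, len 3
[h, c, h, c] 2 distinct, len 4
[h, c, h, c, h] 2 distinct, len 5
[h, j] 2 distinct, len 2
[h, j, j] 2 distinct, len 3
[h, j, j, h] 2 distinct, len 4
[h, j, j, h, j] 2 distinct, len 5
[j, c] 2 distinct, len 2
[j, c, c] 2 distinct, len 3
[j, c, c, j] 2 distinct, len 4
[j, c, c, j, c] 2 distinct, len 5
[j, c, c, j, c, j] 2 distinct, len 6
[j, h] 2 distinct, len 2
[h, c] 2 distinct, len 2
[h, c, h] 2 distinct, len 3
Longest length with ≤2 distinct: 6.

6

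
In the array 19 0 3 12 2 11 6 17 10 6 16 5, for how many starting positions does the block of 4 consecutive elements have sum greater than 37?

3

19 0 3 12 → sum 34
0 3 12 2 → sum 17
3 12 2 11 → sum 28
12 2 11 6 → sum 31
2 11 6 17 → sum 36
11 6 17 10 → sum 44  > 37 ✓
6 17 10 6 → sum 39  > 37 ✓
17 10 6 16 → sum 49  > 37 ✓
10 6 16 5 → sum 37
3 windows satisfy the condition.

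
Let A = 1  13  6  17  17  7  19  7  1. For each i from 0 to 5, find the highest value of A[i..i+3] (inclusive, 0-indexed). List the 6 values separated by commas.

Sliding a size-4 window across the 9 values:
[1, 13, 6, 17] → max 17
[13, 6, 17, 17] → max 17
[6, 17, 17, 7] → max 17
[17, 17, 7, 19] → max 19
[17, 7, 19, 7] → max 19
[7, 19, 7, 1] → max 19

17, 17, 17, 19, 19, 19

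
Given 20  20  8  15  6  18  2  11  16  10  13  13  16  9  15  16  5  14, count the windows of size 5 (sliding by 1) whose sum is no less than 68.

3

20 20 8 15 6 → sum 69  ≥ 68 ✓
20 8 15 6 18 → sum 67
8 15 6 18 2 → sum 49
15 6 18 2 11 → sum 52
6 18 2 11 16 → sum 53
18 2 11 16 10 → sum 57
2 11 16 10 13 → sum 52
11 16 10 13 13 → sum 63
16 10 13 13 16 → sum 68  ≥ 68 ✓
10 13 13 16 9 → sum 61
13 13 16 9 15 → sum 66
13 16 9 15 16 → sum 69  ≥ 68 ✓
16 9 15 16 5 → sum 61
9 15 16 5 14 → sum 59
3 windows satisfy the condition.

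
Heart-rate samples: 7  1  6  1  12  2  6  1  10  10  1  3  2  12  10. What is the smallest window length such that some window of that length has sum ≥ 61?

11

add 7: running sum 7 < 61
add 1: running sum 8 < 61
add 6: running sum 14 < 61
add 1: running sum 15 < 61
add 12: running sum 27 < 61
add 2: running sum 29 < 61
add 6: running sum 35 < 61
add 1: running sum 36 < 61
add 10: running sum 46 < 61
add 10: running sum 56 < 61
add 1: running sum 57 < 61
add 3: running sum 60 < 61
add 2: shortest ending here [7, 1, 6, 1, 12, 2, 6, 1, 10, 10, 1, 3, 2] sum 62, len 13
add 12: shortest ending here [6, 1, 12, 2, 6, 1, 10, 10, 1, 3, 2, 12] sum 66, len 12
add 10: shortest ending here [12, 2, 6, 1, 10, 10, 1, 3, 2, 12, 10] sum 69, len 11
Shortest qualifying length: 11.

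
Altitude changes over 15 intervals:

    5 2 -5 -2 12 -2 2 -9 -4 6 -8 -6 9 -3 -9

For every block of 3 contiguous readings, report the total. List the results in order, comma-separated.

Sliding a size-3 window across the 15 values:
5 2 -5 → sum 2
2 -5 -2 → sum -5
-5 -2 12 → sum 5
-2 12 -2 → sum 8
12 -2 2 → sum 12
-2 2 -9 → sum -9
2 -9 -4 → sum -11
-9 -4 6 → sum -7
-4 6 -8 → sum -6
6 -8 -6 → sum -8
-8 -6 9 → sum -5
-6 9 -3 → sum 0
9 -3 -9 → sum -3

2, -5, 5, 8, 12, -9, -11, -7, -6, -8, -5, 0, -3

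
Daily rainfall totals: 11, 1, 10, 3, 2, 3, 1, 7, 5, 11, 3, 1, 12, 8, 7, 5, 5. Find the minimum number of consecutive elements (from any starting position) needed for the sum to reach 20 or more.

Extend right; whenever the sum reaches 20, record the length and shrink from the left:
add 11: running sum 11 < 20
add 1: running sum 12 < 20
add 10: shortest ending here [11, 1, 10] sum 22, len 3
add 3: shortest ending here [11, 1, 10, 3] sum 25, len 4
add 2: shortest ending here [11, 1, 10, 3, 2] sum 27, len 5
add 3: shortest ending here [11, 1, 10, 3, 2, 3] sum 30, len 6
add 1: shortest ending here [1, 10, 3, 2, 3, 1] sum 20, len 6
add 7: shortest ending here [10, 3, 2, 3, 1, 7] sum 26, len 6
add 5: shortest ending here [3, 2, 3, 1, 7, 5] sum 21, len 6
add 11: shortest ending here [7, 5, 11] sum 23, len 3
add 3: shortest ending here [7, 5, 11, 3] sum 26, len 4
add 1: shortest ending here [5, 11, 3, 1] sum 20, len 4
add 12: shortest ending here [11, 3, 1, 12] sum 27, len 4
add 8: shortest ending here [12, 8] sum 20, len 2
add 7: shortest ending here [12, 8, 7] sum 27, len 3
add 5: shortest ending here [8, 7, 5] sum 20, len 3
add 5: shortest ending here [8, 7, 5, 5] sum 25, len 4
Shortest qualifying length: 2.

2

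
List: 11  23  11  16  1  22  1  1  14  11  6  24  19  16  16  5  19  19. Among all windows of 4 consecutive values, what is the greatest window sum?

75

[11, 23, 11, 16] → sum 61
[23, 11, 16, 1] → sum 51
[11, 16, 1, 22] → sum 50
[16, 1, 22, 1] → sum 40
[1, 22, 1, 1] → sum 25
[22, 1, 1, 14] → sum 38
[1, 1, 14, 11] → sum 27
[1, 14, 11, 6] → sum 32
[14, 11, 6, 24] → sum 55
[11, 6, 24, 19] → sum 60
[6, 24, 19, 16] → sum 65
[24, 19, 16, 16] → sum 75
[19, 16, 16, 5] → sum 56
[16, 16, 5, 19] → sum 56
[16, 5, 19, 19] → sum 59
Greatest of these is 75.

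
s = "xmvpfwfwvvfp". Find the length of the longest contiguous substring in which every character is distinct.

[x] len 1
[x, m] len 2
[x, m, v] len 3
[x, m, v, p] len 4
[x, m, v, p, f] len 5
[x, m, v, p, f, w] len 6
[w, f] len 2
[f, w] len 2
[f, w, v] len 3
[v] len 1
[v, f] len 2
[v, f, p] len 3
Longest all-distinct length: 6.

6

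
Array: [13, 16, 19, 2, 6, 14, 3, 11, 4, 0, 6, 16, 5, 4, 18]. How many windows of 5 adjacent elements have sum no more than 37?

13 16 19 2 6 → sum 56
16 19 2 6 14 → sum 57
19 2 6 14 3 → sum 44
2 6 14 3 11 → sum 36  ≤ 37 ✓
6 14 3 11 4 → sum 38
14 3 11 4 0 → sum 32  ≤ 37 ✓
3 11 4 0 6 → sum 24  ≤ 37 ✓
11 4 0 6 16 → sum 37  ≤ 37 ✓
4 0 6 16 5 → sum 31  ≤ 37 ✓
0 6 16 5 4 → sum 31  ≤ 37 ✓
6 16 5 4 18 → sum 49
6 windows satisfy the condition.

6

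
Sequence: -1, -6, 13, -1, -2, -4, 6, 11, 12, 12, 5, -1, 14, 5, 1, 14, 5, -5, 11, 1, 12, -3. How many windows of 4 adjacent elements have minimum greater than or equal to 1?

[-1, -6, 13, -1] → min -6
[-6, 13, -1, -2] → min -6
[13, -1, -2, -4] → min -4
[-1, -2, -4, 6] → min -4
[-2, -4, 6, 11] → min -4
[-4, 6, 11, 12] → min -4
[6, 11, 12, 12] → min 6  ≥ 1 ✓
[11, 12, 12, 5] → min 5  ≥ 1 ✓
[12, 12, 5, -1] → min -1
[12, 5, -1, 14] → min -1
[5, -1, 14, 5] → min -1
[-1, 14, 5, 1] → min -1
[14, 5, 1, 14] → min 1  ≥ 1 ✓
[5, 1, 14, 5] → min 1  ≥ 1 ✓
[1, 14, 5, -5] → min -5
[14, 5, -5, 11] → min -5
[5, -5, 11, 1] → min -5
[-5, 11, 1, 12] → min -5
[11, 1, 12, -3] → min -3
4 windows satisfy the condition.

4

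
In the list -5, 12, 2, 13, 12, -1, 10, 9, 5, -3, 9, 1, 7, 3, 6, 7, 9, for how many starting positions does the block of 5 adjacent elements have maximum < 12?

8

(-5, 12, 2, 13, 12) → max 13
(12, 2, 13, 12, -1) → max 13
(2, 13, 12, -1, 10) → max 13
(13, 12, -1, 10, 9) → max 13
(12, -1, 10, 9, 5) → max 12
(-1, 10, 9, 5, -3) → max 10  < 12 ✓
(10, 9, 5, -3, 9) → max 10  < 12 ✓
(9, 5, -3, 9, 1) → max 9  < 12 ✓
(5, -3, 9, 1, 7) → max 9  < 12 ✓
(-3, 9, 1, 7, 3) → max 9  < 12 ✓
(9, 1, 7, 3, 6) → max 9  < 12 ✓
(1, 7, 3, 6, 7) → max 7  < 12 ✓
(7, 3, 6, 7, 9) → max 9  < 12 ✓
8 windows satisfy the condition.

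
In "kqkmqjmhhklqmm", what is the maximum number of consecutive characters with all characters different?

add k: [k] len 1
add q: [k, q] len 2
add k (repeat k, move left end past it): [q, k] len 2
add m: [q, k, m] len 3
add q (repeat q, move left end past it): [k, m, q] len 3
add j: [k, m, q, j] len 4
add m (repeat m, move left end past it): [q, j, m] len 3
add h: [q, j, m, h] len 4
add h (repeat h, move left end past it): [h] len 1
add k: [h, k] len 2
add l: [h, k, l] len 3
add q: [h, k, l, q] len 4
add m: [h, k, l, q, m] len 5
add m (repeat m, move left end past it): [m] len 1
Longest all-distinct length: 5.

5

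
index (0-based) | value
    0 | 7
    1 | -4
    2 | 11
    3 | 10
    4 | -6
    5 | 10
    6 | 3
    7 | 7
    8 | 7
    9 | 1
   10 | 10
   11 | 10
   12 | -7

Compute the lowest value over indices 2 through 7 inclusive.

-6

Elements at indices 2..7: 11, 10, -6, 10, 3, 7
min(11, 10, -6, 10, 3, 7) = -6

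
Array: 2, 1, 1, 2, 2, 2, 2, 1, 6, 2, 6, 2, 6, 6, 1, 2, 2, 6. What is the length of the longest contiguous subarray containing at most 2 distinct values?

Extend right; when distinct count exceeds 2, shrink from the left:
[2] 1 distinct, len 1
[2, 1] 2 distinct, len 2
[2, 1, 1] 2 distinct, len 3
[2, 1, 1, 2] 2 distinct, len 4
[2, 1, 1, 2, 2] 2 distinct, len 5
[2, 1, 1, 2, 2, 2] 2 distinct, len 6
[2, 1, 1, 2, 2, 2, 2] 2 distinct, len 7
[2, 1, 1, 2, 2, 2, 2, 1] 2 distinct, len 8
[1, 6] 2 distinct, len 2
[6, 2] 2 distinct, len 2
[6, 2, 6] 2 distinct, len 3
[6, 2, 6, 2] 2 distinct, len 4
[6, 2, 6, 2, 6] 2 distinct, len 5
[6, 2, 6, 2, 6, 6] 2 distinct, len 6
[6, 6, 1] 2 distinct, len 3
[1, 2] 2 distinct, len 2
[1, 2, 2] 2 distinct, len 3
[2, 2, 6] 2 distinct, len 3
Longest length with ≤2 distinct: 8.

8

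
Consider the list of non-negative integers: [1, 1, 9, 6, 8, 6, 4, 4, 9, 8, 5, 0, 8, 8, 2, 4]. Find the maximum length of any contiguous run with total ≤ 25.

5

[1] sum 1 len 1
[1, 1] sum 2 len 2
[1, 1, 9] sum 11 len 3
[1, 1, 9, 6] sum 17 len 4
[1, 1, 9, 6, 8] sum 25 len 5
[6, 8, 6] sum 20 len 3
[6, 8, 6, 4] sum 24 len 4
[8, 6, 4, 4] sum 22 len 4
[6, 4, 4, 9] sum 23 len 4
[4, 4, 9, 8] sum 25 len 4
[9, 8, 5] sum 22 len 3
[9, 8, 5, 0] sum 22 len 4
[8, 5, 0, 8] sum 21 len 4
[5, 0, 8, 8] sum 21 len 4
[5, 0, 8, 8, 2] sum 23 len 5
[0, 8, 8, 2, 4] sum 22 len 5
Longest length seen: 5.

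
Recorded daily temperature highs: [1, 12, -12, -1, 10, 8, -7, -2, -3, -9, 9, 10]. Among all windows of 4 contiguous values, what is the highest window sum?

10

1 12 -12 -1 → sum 0
12 -12 -1 10 → sum 9
-12 -1 10 8 → sum 5
-1 10 8 -7 → sum 10
10 8 -7 -2 → sum 9
8 -7 -2 -3 → sum -4
-7 -2 -3 -9 → sum -21
-2 -3 -9 9 → sum -5
-3 -9 9 10 → sum 7
Highest of these is 10.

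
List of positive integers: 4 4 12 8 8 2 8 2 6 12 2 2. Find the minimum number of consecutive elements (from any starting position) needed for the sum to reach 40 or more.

6

add 4: running sum 4 < 40
add 4: running sum 8 < 40
add 12: running sum 20 < 40
add 8: running sum 28 < 40
add 8: running sum 36 < 40
add 2: running sum 38 < 40
add 8: shortest ending here [4, 12, 8, 8, 2, 8] sum 42, len 6
add 2: shortest ending here [12, 8, 8, 2, 8, 2] sum 40, len 6
add 6: shortest ending here [12, 8, 8, 2, 8, 2, 6] sum 46, len 7
add 12: shortest ending here [8, 8, 2, 8, 2, 6, 12] sum 46, len 7
add 2: shortest ending here [8, 2, 8, 2, 6, 12, 2] sum 40, len 7
add 2: shortest ending here [8, 2, 8, 2, 6, 12, 2, 2] sum 42, len 8
Shortest qualifying length: 6.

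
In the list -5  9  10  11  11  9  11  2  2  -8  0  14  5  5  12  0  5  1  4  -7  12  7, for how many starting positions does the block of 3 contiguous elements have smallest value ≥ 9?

-5 9 10 → min -5
9 10 11 → min 9  ≥ 9 ✓
10 11 11 → min 10  ≥ 9 ✓
11 11 9 → min 9  ≥ 9 ✓
11 9 11 → min 9  ≥ 9 ✓
9 11 2 → min 2
11 2 2 → min 2
2 2 -8 → min -8
2 -8 0 → min -8
-8 0 14 → min -8
0 14 5 → min 0
14 5 5 → min 5
5 5 12 → min 5
5 12 0 → min 0
12 0 5 → min 0
0 5 1 → min 0
5 1 4 → min 1
1 4 -7 → min -7
4 -7 12 → min -7
-7 12 7 → min -7
4 windows satisfy the condition.

4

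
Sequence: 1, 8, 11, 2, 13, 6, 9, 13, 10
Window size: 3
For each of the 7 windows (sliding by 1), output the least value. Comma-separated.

(1, 8, 11) → min 1
(8, 11, 2) → min 2
(11, 2, 13) → min 2
(2, 13, 6) → min 2
(13, 6, 9) → min 6
(6, 9, 13) → min 6
(9, 13, 10) → min 9

1, 2, 2, 2, 6, 6, 9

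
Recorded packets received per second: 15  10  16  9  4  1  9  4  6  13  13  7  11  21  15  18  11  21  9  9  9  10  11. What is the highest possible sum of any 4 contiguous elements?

15 10 16 9 → sum 50
10 16 9 4 → sum 39
16 9 4 1 → sum 30
9 4 1 9 → sum 23
4 1 9 4 → sum 18
1 9 4 6 → sum 20
9 4 6 13 → sum 32
4 6 13 13 → sum 36
6 13 13 7 → sum 39
13 13 7 11 → sum 44
13 7 11 21 → sum 52
7 11 21 15 → sum 54
11 21 15 18 → sum 65
21 15 18 11 → sum 65
15 18 11 21 → sum 65
18 11 21 9 → sum 59
11 21 9 9 → sum 50
21 9 9 9 → sum 48
9 9 9 10 → sum 37
9 9 10 11 → sum 39
Highest of these is 65.

65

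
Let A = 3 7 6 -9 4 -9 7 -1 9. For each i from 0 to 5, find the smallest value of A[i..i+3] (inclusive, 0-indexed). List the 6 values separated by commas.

-9, -9, -9, -9, -9, -9

(3, 7, 6, -9) → min -9
(7, 6, -9, 4) → min -9
(6, -9, 4, -9) → min -9
(-9, 4, -9, 7) → min -9
(4, -9, 7, -1) → min -9
(-9, 7, -1, 9) → min -9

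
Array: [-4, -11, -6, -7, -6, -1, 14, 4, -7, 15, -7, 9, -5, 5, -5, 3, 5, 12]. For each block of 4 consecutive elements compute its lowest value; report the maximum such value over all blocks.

Each size-4 window and its min:
-4 -11 -6 -7 → min -11
-11 -6 -7 -6 → min -11
-6 -7 -6 -1 → min -7
-7 -6 -1 14 → min -7
-6 -1 14 4 → min -6
-1 14 4 -7 → min -7
14 4 -7 15 → min -7
4 -7 15 -7 → min -7
-7 15 -7 9 → min -7
15 -7 9 -5 → min -7
-7 9 -5 5 → min -7
9 -5 5 -5 → min -5
-5 5 -5 3 → min -5
5 -5 3 5 → min -5
-5 3 5 12 → min -5
Maximum of these is -5.

-5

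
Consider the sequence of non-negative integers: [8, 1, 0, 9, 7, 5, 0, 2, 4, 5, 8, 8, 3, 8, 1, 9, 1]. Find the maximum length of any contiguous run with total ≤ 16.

[8] sum 8 len 1
[8, 1] sum 9 len 2
[8, 1, 0] sum 9 len 3
[1, 0, 9] sum 10 len 3
[0, 9, 7] sum 16 len 3
[7, 5] sum 12 len 2
[7, 5, 0] sum 12 len 3
[7, 5, 0, 2] sum 14 len 4
[5, 0, 2, 4] sum 11 len 4
[5, 0, 2, 4, 5] sum 16 len 5
[5, 8] sum 13 len 2
[8, 8] sum 16 len 2
[8, 3] sum 11 len 2
[3, 8] sum 11 len 2
[3, 8, 1] sum 12 len 3
[1, 9] sum 10 len 2
[1, 9, 1] sum 11 len 3
Longest length seen: 5.

5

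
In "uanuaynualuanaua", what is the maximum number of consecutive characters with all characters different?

5

[u] len 1
[u, a] len 2
[u, a, n] len 3
[a, n, u] len 3
[n, u, a] len 3
[n, u, a, y] len 4
[u, a, y, n] len 4
[a, y, n, u] len 4
[y, n, u, a] len 4
[y, n, u, a, l] len 5
[a, l, u] len 3
[l, u, a] len 3
[l, u, a, n] len 4
[n, a] len 2
[n, a, u] len 3
[u, a] len 2
Longest all-distinct length: 5.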